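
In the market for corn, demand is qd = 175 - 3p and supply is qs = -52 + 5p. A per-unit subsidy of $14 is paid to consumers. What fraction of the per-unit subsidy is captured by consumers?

Consumer share = 0.625

Pre-subsidy: 175 - 3p = -52 + 5p gives p* = 28.375, q* = 89.875.
With the rebate, buyers effectively pay pb = ps − 14, where ps is the price sellers receive.
Demand in terms of ps becomes qd = 175 − 3(ps − 14) = 217 - 3ps. Setting this equal to supply: 217 - 3ps = -52 + 5ps, so ps = 33.625.
Buyers pay pb = 33.625 − 14 = 19.625; q' = -52 + 5·33.625 = 116.125.
Buyers' price falls by p* − pb = 28.375 − 19.625 = 8.75; sellers' price rises by ps − p* = 33.625 − 28.375 = 5.25.
So consumers capture 8.75/14 = 0.625 of each unit of subsidy.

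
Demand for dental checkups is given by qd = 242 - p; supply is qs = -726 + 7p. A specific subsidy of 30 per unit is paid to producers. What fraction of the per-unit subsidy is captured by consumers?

Pre-subsidy: 242 - p = -726 + 7p gives p* = 121, q* = 121.
With the subsidy, sellers receive ps = pb + 30 for each unit, where pb is the price buyers pay.
Supply in terms of pb becomes qs = -726 + 7(pb + 30) = -516 + 7pb. Setting this equal to demand: 242 - pb = -516 + 7pb, so pb = 94.75.
Sellers receive ps = 94.75 + 30 = 124.75; q' = 242 − 1·94.75 = 147.25.
Buyers' price falls by p* − pb = 121 − 94.75 = 26.25; sellers' price rises by ps − p* = 124.75 − 121 = 3.75.
So consumers capture 26.25/30 = 0.875 of each unit of subsidy.

Consumer share = 0.875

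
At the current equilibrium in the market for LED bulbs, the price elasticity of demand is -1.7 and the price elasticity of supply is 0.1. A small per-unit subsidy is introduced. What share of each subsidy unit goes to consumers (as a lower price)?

Consumer share = 1/18

For a small subsidy around the equilibrium, the benefit split depends on the relative slopes, which at a point are proportional to the elasticities.
Buyer share = εs/(εs + |εd|) = 0.1/(0.1 + 1.7) = 1/18; seller share = |εd|/(εs + |εd|) = 17/18.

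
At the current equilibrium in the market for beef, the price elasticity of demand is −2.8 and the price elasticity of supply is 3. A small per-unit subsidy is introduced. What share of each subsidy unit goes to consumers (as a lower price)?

Consumer share = 15/29

For a small subsidy around the equilibrium, the benefit split depends on the relative slopes, which at a point are proportional to the elasticities.
Buyer share = εs/(εs + |εd|) = 3/(3 + 2.8) = 15/29; seller share = |εd|/(εs + |εd|) = 14/29.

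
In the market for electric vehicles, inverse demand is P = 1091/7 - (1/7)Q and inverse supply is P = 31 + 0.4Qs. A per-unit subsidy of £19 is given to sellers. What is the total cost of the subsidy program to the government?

Pre-subsidy: 1091/7 - (1/7)Q = 31 + 0.4Q gives Q* = 230 and P* = 123.
With the subsidy, sellers receive Ps = Pb + 19 for each unit, where Pb is the price buyers pay.
On the curves, Pb = 1091/7 - (1/7)Q and Ps = 31 + 0.4Q; the wedge Ps − Pb = 19 gives 31 + 0.4Q − (1091/7 - (1/7)Q) = 19, so Q' = 265.
Then Pb = 1091/7 − (1/7)·265 = 118 and Ps = 31 + 0.4·265 = 137.
Government outlay = subsidy × quantity = 19 × 265 = 5035.

Government cost = £5035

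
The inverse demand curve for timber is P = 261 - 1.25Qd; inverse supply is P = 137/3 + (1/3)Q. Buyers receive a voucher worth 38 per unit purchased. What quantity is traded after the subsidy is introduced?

Pre-subsidy: 261 - 1.25Q = 137/3 + (1/3)Q gives Q* = 136 and P* = 91.
With the rebate, buyers effectively pay Pb = Ps − 38, where Ps is the price sellers receive.
On the curves, Pb = 261 - 1.25Q and Ps = 137/3 + (1/3)Q; the wedge Ps − Pb = 38 gives 137/3 + (1/3)Q − (261 - 1.25Q) = 38, so Q' = 160.
Then Pb = 261 − 1.25·160 = 61 and Ps = 137/3 + (1/3)·160 = 99.

Q' = 160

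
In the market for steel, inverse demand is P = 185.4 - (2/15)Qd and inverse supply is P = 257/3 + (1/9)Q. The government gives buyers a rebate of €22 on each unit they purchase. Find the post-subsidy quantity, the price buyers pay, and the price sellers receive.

Pre-subsidy: 185.4 - (2/15)Q = 257/3 + (1/9)Q gives Q* = 408 and P* = 131.
With the rebate, buyers effectively pay Pb = Ps − 22, where Ps is the price sellers receive.
On the curves, Pb = 185.4 - (2/15)Q and Ps = 257/3 + (1/9)Q; the wedge Ps − Pb = 22 gives 257/3 + (1/9)Q − (185.4 - (2/15)Q) = 22, so Q' = 498.
Then Pb = 185.4 − (2/15)·498 = 119 and Ps = 257/3 + (1/9)·498 = 141.

Q' = 498; buyers pay €119; sellers receive €141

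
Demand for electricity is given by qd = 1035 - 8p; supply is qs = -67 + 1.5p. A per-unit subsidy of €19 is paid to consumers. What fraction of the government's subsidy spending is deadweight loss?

Pre-subsidy: 1035 - 8p = -67 + 1.5p gives p* = 116, q* = 107.
With the rebate, buyers effectively pay pb = ps − 19, where ps is the price sellers receive.
Demand in terms of ps becomes qd = 1035 − 8(ps − 19) = 1187 - 8ps. Setting this equal to supply: 1187 - 8ps = -67 + 1.5ps, so ps = 132.
Buyers pay pb = 132 − 19 = 113; q' = -67 + 1.5·132 = 131.
ΔCS = ½(107 + 131)(116 − 113) = 357; ΔPS = ½(107 + 131)(132 − 116) = 1904.
Government spending = 19 × 131 = 2489.
DWL = ½ × 19 × (131 − 107) = 228; fraction = 228 / 2489 = 12/131.

DWL / government spending = 12/131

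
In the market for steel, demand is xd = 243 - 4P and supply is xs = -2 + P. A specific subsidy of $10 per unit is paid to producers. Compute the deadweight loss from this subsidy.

Pre-subsidy: 243 - 4P = -2 + P gives P* = 49, x* = 47.
With the subsidy, sellers receive Ps = Pb + 10 for each unit, where Pb is the price buyers pay.
Supply in terms of Pb becomes xs = -2 + 1(Pb + 10) = 8 + Pb. Setting this equal to demand: 243 - 4Pb = 8 + Pb, so Pb = 47.
Sellers receive Ps = 47 + 10 = 57; x' = 243 − 4·47 = 55.
The subsidy expands output by 55 − 47 = 8 past the efficient level; on those units the gap between marginal cost and willingness to pay runs from 0 up to 10.
DWL = ½ × 10 × 8 = 40.

Deadweight loss = $40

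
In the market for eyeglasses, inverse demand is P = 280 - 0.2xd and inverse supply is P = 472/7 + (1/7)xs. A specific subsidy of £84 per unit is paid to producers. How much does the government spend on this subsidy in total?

Government cost = £72660

Pre-subsidy: 280 - 0.2x = 472/7 + (1/7)x gives x* = 620 and P* = 156.
With the subsidy, sellers receive Ps = Pb + 84 for each unit, where Pb is the price buyers pay.
On the curves, Pb = 280 - 0.2x and Ps = 472/7 + (1/7)x; the wedge Ps − Pb = 84 gives 472/7 + (1/7)x − (280 - 0.2x) = 84, so x' = 865.
Then Pb = 280 − 0.2·865 = 107 and Ps = 472/7 + (1/7)·865 = 191.
Government outlay = subsidy × quantity = 84 × 865 = 72660.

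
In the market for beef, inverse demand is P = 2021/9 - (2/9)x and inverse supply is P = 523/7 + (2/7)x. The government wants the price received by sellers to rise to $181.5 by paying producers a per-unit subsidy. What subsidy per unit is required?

Required subsidy s = $40 per unit

At a seller price of 181.5, quantity supplied is -261.5 + 3.5·181.5 = 373.75.
Buyers absorb 373.75 only when they pay Pb = 2021/9 − (2/9)·373.75 = 141.5.
s = Ps − Pb = 181.5 − 141.5 = 40.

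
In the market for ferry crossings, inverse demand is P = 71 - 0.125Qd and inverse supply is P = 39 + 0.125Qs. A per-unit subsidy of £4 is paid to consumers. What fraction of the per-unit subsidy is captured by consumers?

Consumer share = 0.5

Pre-subsidy: 71 - 0.125Q = 39 + 0.125Q gives Q* = 128 and P* = 55.
With the rebate, buyers effectively pay Pb = Ps − 4, where Ps is the price sellers receive.
On the curves, Pb = 71 - 0.125Q and Ps = 39 + 0.125Q; the wedge Ps − Pb = 4 gives 39 + 0.125Q − (71 - 0.125Q) = 4, so Q' = 144.
Then Pb = 71 − 0.125·144 = 53 and Ps = 39 + 0.125·144 = 57.
Buyers' price falls by P* − Pb = 55 − 53 = 2; sellers' price rises by Ps − P* = 57 − 55 = 2.
So consumers capture 2/4 = 0.5 of each unit of subsidy.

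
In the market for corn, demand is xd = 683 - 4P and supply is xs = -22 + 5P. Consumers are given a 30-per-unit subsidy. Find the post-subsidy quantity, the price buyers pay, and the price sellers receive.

Pre-subsidy: 683 - 4P = -22 + 5P gives P* = 235/3, x* = 1109/3.
With the rebate, buyers effectively pay Pb = Ps − 30, where Ps is the price sellers receive.
Demand in terms of Ps becomes xd = 683 − 4(Ps − 30) = 803 - 4Ps. Setting this equal to supply: 803 - 4Ps = -22 + 5Ps, so Ps = 275/3.
Buyers pay Pb = 275/3 − 30 = 185/3; x' = -22 + 5·(275/3) = 1309/3.

x' = 1309/3; buyers pay 185/3; sellers receive 275/3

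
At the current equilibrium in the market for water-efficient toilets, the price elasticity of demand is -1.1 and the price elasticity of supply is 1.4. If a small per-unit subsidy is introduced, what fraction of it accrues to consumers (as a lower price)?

For a small subsidy around the equilibrium, the benefit split depends on the relative slopes, which at a point are proportional to the elasticities.
Buyer share = εs/(εs + |εd|) = 1.4/(1.4 + 1.1) = 0.56; seller share = |εd|/(εs + |εd|) = 0.44.

Consumer share = 0.56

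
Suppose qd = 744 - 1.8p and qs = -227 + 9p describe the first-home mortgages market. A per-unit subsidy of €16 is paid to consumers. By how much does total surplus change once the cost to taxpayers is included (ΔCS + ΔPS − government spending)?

Net change in total surplus = -€192

Pre-subsidy: 744 - 1.8p = -227 + 9p gives p* = 4855/54, q* = 3493/6.
With the rebate, buyers effectively pay pb = ps − 16, where ps is the price sellers receive.
Demand in terms of ps becomes qd = 744 − 1.8(ps − 16) = 772.8 - 1.8ps. Setting this equal to supply: 772.8 - 1.8ps = -227 + 9ps, so ps = 4999/54.
Buyers pay pb = 4999/54 − 16 = 4135/54; q' = -227 + 9·(4999/54) = 3637/6.
ΔCS = ½(3493/6 + 3637/6)(4855/54 − 4135/54) = 71300/9; ΔPS = ½(3493/6 + 3637/6)(4999/54 − 4855/54) = 14260/9.
Government spending = 16 × 3637/6 = 29096/3.
Net change = 71300/9 + 14260/9 − 29096/3 = -192. The loss equals the DWL triangle ½·16·24.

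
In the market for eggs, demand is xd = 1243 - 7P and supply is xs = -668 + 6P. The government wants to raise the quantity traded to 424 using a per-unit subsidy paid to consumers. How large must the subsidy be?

At x = 424, invert demand for the buyer price: Pb = (1243 − 424)/7 = 117; invert supply for the seller price: Ps = (424 − (-668))/6 = 182.
The subsidy must fill the gap: s = Ps − Pb = 182 − 117 = 65.

Required subsidy s = 65 per unit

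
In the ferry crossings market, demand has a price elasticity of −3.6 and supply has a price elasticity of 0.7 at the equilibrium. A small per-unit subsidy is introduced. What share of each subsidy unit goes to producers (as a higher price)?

Producer share = 36/43

For a small subsidy around the equilibrium, the benefit split depends on the relative slopes, which at a point are proportional to the elasticities.
Buyer share = εs/(εs + |εd|) = 0.7/(0.7 + 3.6) = 7/43; seller share = |εd|/(εs + |εd|) = 36/43.
So producers capture 36/43 of the subsidy.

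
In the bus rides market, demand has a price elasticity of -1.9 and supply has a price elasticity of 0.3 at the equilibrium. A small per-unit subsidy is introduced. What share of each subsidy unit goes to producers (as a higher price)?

For a small subsidy around the equilibrium, the benefit split depends on the relative slopes, which at a point are proportional to the elasticities.
Buyer share = εs/(εs + |εd|) = 0.3/(0.3 + 1.9) = 3/22; seller share = |εd|/(εs + |εd|) = 19/22.
So producers capture 19/22 of the subsidy.

Producer share = 19/22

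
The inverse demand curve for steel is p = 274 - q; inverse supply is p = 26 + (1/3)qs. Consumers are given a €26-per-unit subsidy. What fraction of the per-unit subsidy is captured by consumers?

Pre-subsidy: 274 - q = 26 + (1/3)q gives q* = 186 and p* = 88.
With the rebate, buyers effectively pay pb = ps − 26, where ps is the price sellers receive.
On the curves, pb = 274 - q and ps = 26 + (1/3)q; the wedge ps − pb = 26 gives 26 + (1/3)q − (274 - q) = 26, so q' = 205.5.
Then pb = 274 − 1·205.5 = 68.5 and ps = 26 + (1/3)·205.5 = 94.5.
Buyers' price falls by p* − pb = 88 − 68.5 = 19.5; sellers' price rises by ps − p* = 94.5 − 88 = 6.5.
So consumers capture 19.5/26 = 0.75 of each unit of subsidy.

Consumer share = 0.75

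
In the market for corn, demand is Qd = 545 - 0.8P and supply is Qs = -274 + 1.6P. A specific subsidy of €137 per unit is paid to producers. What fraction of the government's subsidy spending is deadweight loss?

DWL / government spending = 137/1294

Pre-subsidy: 545 - 0.8P = -274 + 1.6P gives P* = 341.25, Q* = 272.
With the subsidy, sellers receive Ps = Pb + 137 for each unit, where Pb is the price buyers pay.
Supply in terms of Pb becomes Qs = -274 + 1.6(Pb + 137) = -54.8 + 1.6Pb. Setting this equal to demand: 545 - 0.8Pb = -54.8 + 1.6Pb, so Pb = 2999/12.
Sellers receive Ps = 2999/12 + 137 = 4643/12; Q' = 545 − 0.8·(2999/12) = 5176/15.
ΔCS = ½(272 + 5176/15)(341.25 − 2999/12) = 1268072/45; ΔPS = ½(272 + 5176/15)(4643/12 − 341.25) = 634036/45.
Government spending = 137 × 5176/15 = 709112/15.
DWL = ½ × 137 × (5176/15 − 272) = 75076/15; fraction = (75076/15) / (709112/15) = 137/1294.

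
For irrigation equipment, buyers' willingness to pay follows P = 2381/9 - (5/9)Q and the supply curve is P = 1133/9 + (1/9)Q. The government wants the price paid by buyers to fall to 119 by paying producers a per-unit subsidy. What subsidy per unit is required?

Required subsidy s = 36 per unit

At a buyer price of 119, quantity demanded is 476.2 − 1.8·119 = 262.
Sellers supply 262 only when they receive Ps = 1133/9 + (1/9)·262 = 155.
s = Ps − Pb = 155 − 119 = 36.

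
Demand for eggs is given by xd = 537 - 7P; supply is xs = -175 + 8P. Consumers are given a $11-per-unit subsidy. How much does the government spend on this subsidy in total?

Government cost = $2703.8

Pre-subsidy: 537 - 7P = -175 + 8P gives P* = 712/15, x* = 3071/15.
With the rebate, buyers effectively pay Pb = Ps − 11, where Ps is the price sellers receive.
Demand in terms of Ps becomes xd = 537 − 7(Ps − 11) = 614 - 7Ps. Setting this equal to supply: 614 - 7Ps = -175 + 8Ps, so Ps = 52.6.
Buyers pay Pb = 52.6 − 11 = 41.6; x' = -175 + 8·52.6 = 245.8.
Government outlay = subsidy × quantity = 11 × 245.8 = 2703.8.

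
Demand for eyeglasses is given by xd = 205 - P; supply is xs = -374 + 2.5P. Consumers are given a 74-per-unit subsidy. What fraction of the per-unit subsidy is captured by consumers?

Consumer share = 5/7

Pre-subsidy: 205 - P = -374 + 2.5P gives P* = 1158/7, x* = 277/7.
With the rebate, buyers effectively pay Pb = Ps − 74, where Ps is the price sellers receive.
Demand in terms of Ps becomes xd = 205 − 1(Ps − 74) = 279 - Ps. Setting this equal to supply: 279 - Ps = -374 + 2.5Ps, so Ps = 1306/7.
Buyers pay Pb = 1306/7 − 74 = 788/7; x' = -374 + 2.5·(1306/7) = 647/7.
Buyers' price falls by P* − Pb = 1158/7 − 788/7 = 370/7; sellers' price rises by Ps − P* = 1306/7 − 1158/7 = 148/7.
So consumers capture (370/7)/74 = 5/7 of each unit of subsidy.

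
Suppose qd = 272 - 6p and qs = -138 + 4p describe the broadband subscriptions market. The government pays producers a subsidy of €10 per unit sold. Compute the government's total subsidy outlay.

Government cost = €500

Pre-subsidy: 272 - 6p = -138 + 4p gives p* = 41, q* = 26.
With the subsidy, sellers receive ps = pb + 10 for each unit, where pb is the price buyers pay.
Supply in terms of pb becomes qs = -138 + 4(pb + 10) = -98 + 4pb. Setting this equal to demand: 272 - 6pb = -98 + 4pb, so pb = 37.
Sellers receive ps = 37 + 10 = 47; q' = 272 − 6·37 = 50.
Government outlay = subsidy × quantity = 10 × 50 = 500.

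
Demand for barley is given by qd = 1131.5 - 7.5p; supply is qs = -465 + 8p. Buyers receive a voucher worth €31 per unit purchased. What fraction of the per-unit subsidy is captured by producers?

Pre-subsidy: 1131.5 - 7.5p = -465 + 8p gives p* = 103, q* = 359.
With the rebate, buyers effectively pay pb = ps − 31, where ps is the price sellers receive.
Demand in terms of ps becomes qd = 1131.5 − 7.5(ps − 31) = 1364 - 7.5ps. Setting this equal to supply: 1364 - 7.5ps = -465 + 8ps, so ps = 118.
Buyers pay pb = 118 − 31 = 87; q' = -465 + 8·118 = 479.
Buyers' price falls by p* − pb = 103 − 87 = 16; sellers' price rises by ps − p* = 118 − 103 = 15.
So producers capture 15/31 = 15/31 of each unit of subsidy.

Producer share = 15/31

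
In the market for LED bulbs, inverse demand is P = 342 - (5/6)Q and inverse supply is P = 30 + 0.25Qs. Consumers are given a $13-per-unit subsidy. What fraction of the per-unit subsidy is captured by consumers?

Consumer share = 10/13

Pre-subsidy: 342 - (5/6)Q = 30 + 0.25Q gives Q* = 288 and P* = 102.
With the rebate, buyers effectively pay Pb = Ps − 13, where Ps is the price sellers receive.
On the curves, Pb = 342 - (5/6)Q and Ps = 30 + 0.25Q; the wedge Ps − Pb = 13 gives 30 + 0.25Q − (342 - (5/6)Q) = 13, so Q' = 300.
Then Pb = 342 − (5/6)·300 = 92 and Ps = 30 + 0.25·300 = 105.
Buyers' price falls by P* − Pb = 102 − 92 = 10; sellers' price rises by Ps − P* = 105 − 102 = 3.
So consumers capture 10/13 = 10/13 of each unit of subsidy.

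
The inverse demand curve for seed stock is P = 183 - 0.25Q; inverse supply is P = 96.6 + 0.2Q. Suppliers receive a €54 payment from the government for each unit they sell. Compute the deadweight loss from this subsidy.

Pre-subsidy: 183 - 0.25Q = 96.6 + 0.2Q gives Q* = 192 and P* = 135.
With the subsidy, sellers receive Ps = Pb + 54 for each unit, where Pb is the price buyers pay.
On the curves, Pb = 183 - 0.25Q and Ps = 96.6 + 0.2Q; the wedge Ps − Pb = 54 gives 96.6 + 0.2Q − (183 - 0.25Q) = 54, so Q' = 312.
Then Pb = 183 − 0.25·312 = 105 and Ps = 96.6 + 0.2·312 = 159.
The subsidy expands output by 312 − 192 = 120 past the efficient level; on those units the gap between marginal cost and willingness to pay runs from 0 up to 54.
DWL = ½ × 54 × 120 = 3240.

Deadweight loss = €3240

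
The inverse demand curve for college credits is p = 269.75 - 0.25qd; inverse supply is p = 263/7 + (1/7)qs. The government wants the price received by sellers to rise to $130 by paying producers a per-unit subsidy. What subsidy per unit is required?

At a seller price of 130, quantity supplied is -263 + 7·130 = 647.
Buyers absorb 647 only when they pay pb = 269.75 − 0.25·647 = 108.
s = ps − pb = 130 − 108 = 22.

Required subsidy s = $22 per unit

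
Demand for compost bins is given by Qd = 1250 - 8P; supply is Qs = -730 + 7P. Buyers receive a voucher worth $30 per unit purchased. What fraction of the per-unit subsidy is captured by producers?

Pre-subsidy: 1250 - 8P = -730 + 7P gives P* = 132, Q* = 194.
With the rebate, buyers effectively pay Pb = Ps − 30, where Ps is the price sellers receive.
Demand in terms of Ps becomes Qd = 1250 − 8(Ps − 30) = 1490 - 8Ps. Setting this equal to supply: 1490 - 8Ps = -730 + 7Ps, so Ps = 148.
Buyers pay Pb = 148 − 30 = 118; Q' = -730 + 7·148 = 306.
Buyers' price falls by P* − Pb = 132 − 118 = 14; sellers' price rises by Ps − P* = 148 − 132 = 16.
So producers capture 16/30 = 8/15 of each unit of subsidy.

Producer share = 8/15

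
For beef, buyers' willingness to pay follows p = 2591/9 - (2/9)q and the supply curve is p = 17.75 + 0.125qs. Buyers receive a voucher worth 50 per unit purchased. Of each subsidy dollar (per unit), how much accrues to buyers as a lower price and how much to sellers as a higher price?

Buyers gain 32 per unit; sellers gain 18 per unit

Pre-subsidy: 2591/9 - (2/9)q = 17.75 + 0.125q gives q* = 778 and p* = 115.
With the rebate, buyers effectively pay pb = ps − 50, where ps is the price sellers receive.
On the curves, pb = 2591/9 - (2/9)q and ps = 17.75 + 0.125q; the wedge ps − pb = 50 gives 17.75 + 0.125q − (2591/9 - (2/9)q) = 50, so q' = 922.
Then pb = 2591/9 − (2/9)·922 = 83 and ps = 17.75 + 0.125·922 = 133.
Buyers' price falls by p* − pb = 115 − 83 = 32; sellers' price rises by ps − p* = 133 − 115 = 18.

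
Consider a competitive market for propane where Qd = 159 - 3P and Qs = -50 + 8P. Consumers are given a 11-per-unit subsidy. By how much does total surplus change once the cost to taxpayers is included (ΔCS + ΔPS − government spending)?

Net change in total surplus = -132

Pre-subsidy: 159 - 3P = -50 + 8P gives P* = 19, Q* = 102.
With the rebate, buyers effectively pay Pb = Ps − 11, where Ps is the price sellers receive.
Demand in terms of Ps becomes Qd = 159 − 3(Ps − 11) = 192 - 3Ps. Setting this equal to supply: 192 - 3Ps = -50 + 8Ps, so Ps = 22.
Buyers pay Pb = 22 − 11 = 11; Q' = -50 + 8·22 = 126.
ΔCS = ½(102 + 126)(19 − 11) = 912; ΔPS = ½(102 + 126)(22 − 19) = 342.
Government spending = 11 × 126 = 1386.
Net change = 912 + 342 − 1386 = -132. The loss equals the DWL triangle ½·11·24.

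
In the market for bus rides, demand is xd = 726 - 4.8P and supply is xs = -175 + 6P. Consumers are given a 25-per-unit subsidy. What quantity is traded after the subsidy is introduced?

x' = 3530/9

Pre-subsidy: 726 - 4.8P = -175 + 6P gives P* = 4505/54, x* = 2930/9.
With the rebate, buyers effectively pay Pb = Ps − 25, where Ps is the price sellers receive.
Demand in terms of Ps becomes xd = 726 − 4.8(Ps − 25) = 846 - 4.8Ps. Setting this equal to supply: 846 - 4.8Ps = -175 + 6Ps, so Ps = 5105/54.
Buyers pay Pb = 5105/54 − 25 = 3755/54; x' = -175 + 6·(5105/54) = 3530/9.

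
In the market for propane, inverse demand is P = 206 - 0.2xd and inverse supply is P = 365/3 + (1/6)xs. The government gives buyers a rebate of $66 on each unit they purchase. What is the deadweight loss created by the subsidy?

Deadweight loss = $5940

Pre-subsidy: 206 - 0.2x = 365/3 + (1/6)x gives x* = 230 and P* = 160.
With the rebate, buyers effectively pay Pb = Ps − 66, where Ps is the price sellers receive.
On the curves, Pb = 206 - 0.2x and Ps = 365/3 + (1/6)x; the wedge Ps − Pb = 66 gives 365/3 + (1/6)x − (206 - 0.2x) = 66, so x' = 410.
Then Pb = 206 − 0.2·410 = 124 and Ps = 365/3 + (1/6)·410 = 190.
The subsidy expands output by 410 − 230 = 180 past the efficient level; on those units the gap between marginal cost and willingness to pay runs from 0 up to 66.
DWL = ½ × 66 × 180 = 5940.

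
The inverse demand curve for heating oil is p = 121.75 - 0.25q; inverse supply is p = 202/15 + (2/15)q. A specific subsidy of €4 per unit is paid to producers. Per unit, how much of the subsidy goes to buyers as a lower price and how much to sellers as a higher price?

Buyers gain 60/23 per unit; sellers gain 32/23 per unit

Pre-subsidy: 121.75 - 0.25q = 202/15 + (2/15)q gives q* = 6497/23 and p* = 1176/23.
With the subsidy, sellers receive ps = pb + 4 for each unit, where pb is the price buyers pay.
On the curves, pb = 121.75 - 0.25q and ps = 202/15 + (2/15)q; the wedge ps − pb = 4 gives 202/15 + (2/15)q − (121.75 - 0.25q) = 4, so q' = 6737/23.
Then pb = 121.75 − 0.25·(6737/23) = 1116/23 and ps = 202/15 + (2/15)·(6737/23) = 1208/23.
Buyers' price falls by p* − pb = 1176/23 − 1116/23 = 60/23; sellers' price rises by ps − p* = 1208/23 − 1176/23 = 32/23.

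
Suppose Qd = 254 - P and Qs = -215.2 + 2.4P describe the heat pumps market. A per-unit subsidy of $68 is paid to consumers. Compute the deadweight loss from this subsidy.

Deadweight loss = $1632

Pre-subsidy: 254 - P = -215.2 + 2.4P gives P* = 138, Q* = 116.
With the rebate, buyers effectively pay Pb = Ps − 68, where Ps is the price sellers receive.
Demand in terms of Ps becomes Qd = 254 − 1(Ps − 68) = 322 - Ps. Setting this equal to supply: 322 - Ps = -215.2 + 2.4Ps, so Ps = 158.
Buyers pay Pb = 158 − 68 = 90; Q' = -215.2 + 2.4·158 = 164.
The subsidy expands output by 164 − 116 = 48 past the efficient level; on those units the gap between marginal cost and willingness to pay runs from 0 up to 68.
DWL = ½ × 68 × 48 = 1632.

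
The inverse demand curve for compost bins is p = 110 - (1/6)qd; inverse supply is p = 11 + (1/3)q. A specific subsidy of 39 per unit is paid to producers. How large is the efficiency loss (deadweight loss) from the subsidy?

Pre-subsidy: 110 - (1/6)q = 11 + (1/3)q gives q* = 198 and p* = 77.
With the subsidy, sellers receive ps = pb + 39 for each unit, where pb is the price buyers pay.
On the curves, pb = 110 - (1/6)q and ps = 11 + (1/3)q; the wedge ps − pb = 39 gives 11 + (1/3)q − (110 - (1/6)q) = 39, so q' = 276.
Then pb = 110 − (1/6)·276 = 64 and ps = 11 + (1/3)·276 = 103.
The subsidy expands output by 276 − 198 = 78 past the efficient level; on those units the gap between marginal cost and willingness to pay runs from 0 up to 39.
DWL = ½ × 39 × 78 = 1521.

Deadweight loss = 1521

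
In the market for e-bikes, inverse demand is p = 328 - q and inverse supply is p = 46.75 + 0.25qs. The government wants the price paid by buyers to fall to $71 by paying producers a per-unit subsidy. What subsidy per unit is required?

Required subsidy s = $40 per unit

At a buyer price of 71, quantity demanded is 328 − 1·71 = 257.
Sellers supply 257 only when they receive ps = 46.75 + 0.25·257 = 111.
s = ps − pb = 111 − 71 = 40.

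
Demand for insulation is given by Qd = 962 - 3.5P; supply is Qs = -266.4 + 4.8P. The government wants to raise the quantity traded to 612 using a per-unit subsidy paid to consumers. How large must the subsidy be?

At Q = 612, invert demand for the buyer price: Pb = (962 − 612)/3.5 = 100; invert supply for the seller price: Ps = (612 − (-266.4))/4.8 = 183.
The subsidy must fill the gap: s = Ps − Pb = 183 − 100 = 83.

Required subsidy s = 83 per unit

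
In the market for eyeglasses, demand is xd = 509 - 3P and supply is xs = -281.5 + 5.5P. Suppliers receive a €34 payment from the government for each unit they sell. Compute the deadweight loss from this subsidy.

Deadweight loss = €1122

Pre-subsidy: 509 - 3P = -281.5 + 5.5P gives P* = 93, x* = 230.
With the subsidy, sellers receive Ps = Pb + 34 for each unit, where Pb is the price buyers pay.
Supply in terms of Pb becomes xs = -281.5 + 5.5(Pb + 34) = -94.5 + 5.5Pb. Setting this equal to demand: 509 - 3Pb = -94.5 + 5.5Pb, so Pb = 71.
Sellers receive Ps = 71 + 34 = 105; x' = 509 − 3·71 = 296.
The subsidy expands output by 296 − 230 = 66 past the efficient level; on those units the gap between marginal cost and willingness to pay runs from 0 up to 34.
DWL = ½ × 34 × 66 = 1122.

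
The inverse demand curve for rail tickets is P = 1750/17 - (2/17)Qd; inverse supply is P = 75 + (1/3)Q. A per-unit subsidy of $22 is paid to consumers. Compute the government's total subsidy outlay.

Pre-subsidy: 1750/17 - (2/17)Q = 75 + (1/3)Q gives Q* = 1425/23 and P* = 2200/23.
With the rebate, buyers effectively pay Pb = Ps − 22, where Ps is the price sellers receive.
On the curves, Pb = 1750/17 - (2/17)Q and Ps = 75 + (1/3)Q; the wedge Ps − Pb = 22 gives 75 + (1/3)Q − (1750/17 - (2/17)Q) = 22, so Q' = 2547/23.
Then Pb = 1750/17 − (2/17)·(2547/23) = 2068/23 and Ps = 75 + (1/3)·(2547/23) = 2574/23.
Government outlay = subsidy × quantity = 22 × 2547/23 = 56034/23.

Government cost = 56034/23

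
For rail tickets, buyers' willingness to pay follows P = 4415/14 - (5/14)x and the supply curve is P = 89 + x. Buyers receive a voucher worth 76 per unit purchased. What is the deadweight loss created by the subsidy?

Pre-subsidy: 4415/14 - (5/14)x = 89 + x gives x* = 3169/19 and P* = 4860/19.
With the rebate, buyers effectively pay Pb = Ps − 76, where Ps is the price sellers receive.
On the curves, Pb = 4415/14 - (5/14)x and Ps = 89 + x; the wedge Ps − Pb = 76 gives 89 + x − (4415/14 - (5/14)x) = 76, so x' = 4233/19.
Then Pb = 4415/14 − (5/14)·(4233/19) = 4480/19 and Ps = 89 + 1·(4233/19) = 5924/19.
The subsidy expands output by 4233/19 − 3169/19 = 56 past the efficient level; on those units the gap between marginal cost and willingness to pay runs from 0 up to 76.
DWL = ½ × 76 × 56 = 2128.

Deadweight loss = 2128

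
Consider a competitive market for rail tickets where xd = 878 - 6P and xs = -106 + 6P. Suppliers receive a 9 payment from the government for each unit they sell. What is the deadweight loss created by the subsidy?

Pre-subsidy: 878 - 6P = -106 + 6P gives P* = 82, x* = 386.
With the subsidy, sellers receive Ps = Pb + 9 for each unit, where Pb is the price buyers pay.
Supply in terms of Pb becomes xs = -106 + 6(Pb + 9) = -52 + 6Pb. Setting this equal to demand: 878 - 6Pb = -52 + 6Pb, so Pb = 77.5.
Sellers receive Ps = 77.5 + 9 = 86.5; x' = 878 − 6·77.5 = 413.
The subsidy expands output by 413 − 386 = 27 past the efficient level; on those units the gap between marginal cost and willingness to pay runs from 0 up to 9.
DWL = ½ × 9 × 27 = 121.5.

Deadweight loss = 121.5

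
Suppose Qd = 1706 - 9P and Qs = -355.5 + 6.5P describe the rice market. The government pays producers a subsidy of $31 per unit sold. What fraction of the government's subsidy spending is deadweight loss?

DWL / government spending = 117/1252

Pre-subsidy: 1706 - 9P = -355.5 + 6.5P gives P* = 133, Q* = 509.
With the subsidy, sellers receive Ps = Pb + 31 for each unit, where Pb is the price buyers pay.
Supply in terms of Pb becomes Qs = -355.5 + 6.5(Pb + 31) = -154 + 6.5Pb. Setting this equal to demand: 1706 - 9Pb = -154 + 6.5Pb, so Pb = 120.
Sellers receive Ps = 120 + 31 = 151; Q' = 1706 − 9·120 = 626.
ΔCS = ½(509 + 626)(133 − 120) = 7377.5; ΔPS = ½(509 + 626)(151 − 133) = 10215.
Government spending = 31 × 626 = 19406.
DWL = ½ × 31 × (626 − 509) = 1813.5; fraction = 1813.5 / 19406 = 117/1252.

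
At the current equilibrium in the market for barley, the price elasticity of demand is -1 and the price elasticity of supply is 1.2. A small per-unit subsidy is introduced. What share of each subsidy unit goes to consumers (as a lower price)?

For a small subsidy around the equilibrium, the benefit split depends on the relative slopes, which at a point are proportional to the elasticities.
Buyer share = εs/(εs + |εd|) = 1.2/(1.2 + 1) = 6/11; seller share = |εd|/(εs + |εd|) = 5/11.

Consumer share = 6/11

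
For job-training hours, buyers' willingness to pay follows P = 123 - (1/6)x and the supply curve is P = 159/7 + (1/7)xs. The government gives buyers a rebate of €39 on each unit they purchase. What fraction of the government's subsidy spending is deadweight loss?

DWL / government spending = 0.14

Pre-subsidy: 123 - (1/6)x = 159/7 + (1/7)x gives x* = 324 and P* = 69.
With the rebate, buyers effectively pay Pb = Ps − 39, where Ps is the price sellers receive.
On the curves, Pb = 123 - (1/6)x and Ps = 159/7 + (1/7)x; the wedge Ps − Pb = 39 gives 159/7 + (1/7)x − (123 - (1/6)x) = 39, so x' = 450.
Then Pb = 123 − (1/6)·450 = 48 and Ps = 159/7 + (1/7)·450 = 87.
ΔCS = ½(324 + 450)(69 − 48) = 8127; ΔPS = ½(324 + 450)(87 − 69) = 6966.
Government spending = 39 × 450 = 17550.
DWL = ½ × 39 × (450 − 324) = 2457; fraction = 2457 / 17550 = 0.14.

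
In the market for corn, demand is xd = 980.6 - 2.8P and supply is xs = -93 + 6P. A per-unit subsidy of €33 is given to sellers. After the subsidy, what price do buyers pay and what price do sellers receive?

Buyers pay €99.5; sellers receive €132.5

Pre-subsidy: 980.6 - 2.8P = -93 + 6P gives P* = 122, x* = 639.
With the subsidy, sellers receive Ps = Pb + 33 for each unit, where Pb is the price buyers pay.
Supply in terms of Pb becomes xs = -93 + 6(Pb + 33) = 105 + 6Pb. Setting this equal to demand: 980.6 - 2.8Pb = 105 + 6Pb, so Pb = 99.5.
Sellers receive Ps = 99.5 + 33 = 132.5; x' = 980.6 − 2.8·99.5 = 702.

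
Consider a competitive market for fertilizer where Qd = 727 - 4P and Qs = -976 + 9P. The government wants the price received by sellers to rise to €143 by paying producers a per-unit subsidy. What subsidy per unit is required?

At a seller price of 143, quantity supplied is -976 + 9·143 = 311.
Buyers absorb 311 only when they pay Pb with 727 − 4·Pb = 311, i.e. Pb = 104.
s = Ps − Pb = 143 − 104 = 39.

Required subsidy s = €39 per unit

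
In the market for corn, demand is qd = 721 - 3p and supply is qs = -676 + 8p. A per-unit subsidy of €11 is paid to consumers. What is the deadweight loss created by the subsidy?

Deadweight loss = €132

Pre-subsidy: 721 - 3p = -676 + 8p gives p* = 127, q* = 340.
With the rebate, buyers effectively pay pb = ps − 11, where ps is the price sellers receive.
Demand in terms of ps becomes qd = 721 − 3(ps − 11) = 754 - 3ps. Setting this equal to supply: 754 - 3ps = -676 + 8ps, so ps = 130.
Buyers pay pb = 130 − 11 = 119; q' = -676 + 8·130 = 364.
The subsidy expands output by 364 − 340 = 24 past the efficient level; on those units the gap between marginal cost and willingness to pay runs from 0 up to 11.
DWL = ½ × 11 × 24 = 132.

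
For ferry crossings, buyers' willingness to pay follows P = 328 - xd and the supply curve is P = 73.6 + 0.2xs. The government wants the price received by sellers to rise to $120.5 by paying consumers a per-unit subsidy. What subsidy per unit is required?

At a seller price of 120.5, quantity supplied is -368 + 5·120.5 = 234.5.
Buyers absorb 234.5 only when they pay Pb = 328 − 1·234.5 = 93.5.
s = Ps − Pb = 120.5 − 93.5 = 27.

Required subsidy s = $27 per unit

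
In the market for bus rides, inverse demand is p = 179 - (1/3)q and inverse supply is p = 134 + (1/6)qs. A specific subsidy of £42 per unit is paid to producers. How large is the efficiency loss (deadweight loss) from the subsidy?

Pre-subsidy: 179 - (1/3)q = 134 + (1/6)q gives q* = 90 and p* = 149.
With the subsidy, sellers receive ps = pb + 42 for each unit, where pb is the price buyers pay.
On the curves, pb = 179 - (1/3)q and ps = 134 + (1/6)q; the wedge ps − pb = 42 gives 134 + (1/6)q − (179 - (1/3)q) = 42, so q' = 174.
Then pb = 179 − (1/3)·174 = 121 and ps = 134 + (1/6)·174 = 163.
The subsidy expands output by 174 − 90 = 84 past the efficient level; on those units the gap between marginal cost and willingness to pay runs from 0 up to 42.
DWL = ½ × 42 × 84 = 1764.

Deadweight loss = £1764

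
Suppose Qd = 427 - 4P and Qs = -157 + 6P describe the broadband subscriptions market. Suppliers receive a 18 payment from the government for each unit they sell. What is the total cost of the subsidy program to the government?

Government cost = 4258.8

Pre-subsidy: 427 - 4P = -157 + 6P gives P* = 58.4, Q* = 193.4.
With the subsidy, sellers receive Ps = Pb + 18 for each unit, where Pb is the price buyers pay.
Supply in terms of Pb becomes Qs = -157 + 6(Pb + 18) = -49 + 6Pb. Setting this equal to demand: 427 - 4Pb = -49 + 6Pb, so Pb = 47.6.
Sellers receive Ps = 47.6 + 18 = 65.6; Q' = 427 − 4·47.6 = 236.6.
Government outlay = subsidy × quantity = 18 × 236.6 = 4258.8.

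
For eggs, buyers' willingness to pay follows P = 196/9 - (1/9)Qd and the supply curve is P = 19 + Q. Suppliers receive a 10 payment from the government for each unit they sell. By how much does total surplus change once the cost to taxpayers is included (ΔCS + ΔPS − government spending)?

Pre-subsidy: 196/9 - (1/9)Q = 19 + Q gives Q* = 2.5 and P* = 21.5.
With the subsidy, sellers receive Ps = Pb + 10 for each unit, where Pb is the price buyers pay.
On the curves, Pb = 196/9 - (1/9)Q and Ps = 19 + Q; the wedge Ps − Pb = 10 gives 19 + Q − (196/9 - (1/9)Q) = 10, so Q' = 11.5.
Then Pb = 196/9 − (1/9)·11.5 = 20.5 and Ps = 19 + 1·11.5 = 30.5.
ΔCS = ½(2.5 + 11.5)(21.5 − 20.5) = 7; ΔPS = ½(2.5 + 11.5)(30.5 − 21.5) = 63.
Government spending = 10 × 11.5 = 115.
Net change = 7 + 63 − 115 = -45. The loss equals the DWL triangle ½·10·9.

Net change in total surplus = -45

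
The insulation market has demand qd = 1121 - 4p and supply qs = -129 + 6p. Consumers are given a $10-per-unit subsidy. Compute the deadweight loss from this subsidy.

Deadweight loss = $120

Pre-subsidy: 1121 - 4p = -129 + 6p gives p* = 125, q* = 621.
With the rebate, buyers effectively pay pb = ps − 10, where ps is the price sellers receive.
Demand in terms of ps becomes qd = 1121 − 4(ps − 10) = 1161 - 4ps. Setting this equal to supply: 1161 - 4ps = -129 + 6ps, so ps = 129.
Buyers pay pb = 129 − 10 = 119; q' = -129 + 6·129 = 645.
The subsidy expands output by 645 − 621 = 24 past the efficient level; on those units the gap between marginal cost and willingness to pay runs from 0 up to 10.
DWL = ½ × 10 × 24 = 120.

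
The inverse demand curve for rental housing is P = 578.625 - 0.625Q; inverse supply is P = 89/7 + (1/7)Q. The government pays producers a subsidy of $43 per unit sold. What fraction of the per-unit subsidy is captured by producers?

Producer share = 8/43

Pre-subsidy: 578.625 - 0.625Q = 89/7 + (1/7)Q gives Q* = 737 and P* = 118.
With the subsidy, sellers receive Ps = Pb + 43 for each unit, where Pb is the price buyers pay.
On the curves, Pb = 578.625 - 0.625Q and Ps = 89/7 + (1/7)Q; the wedge Ps − Pb = 43 gives 89/7 + (1/7)Q − (578.625 - 0.625Q) = 43, so Q' = 793.
Then Pb = 578.625 − 0.625·793 = 83 and Ps = 89/7 + (1/7)·793 = 126.
Buyers' price falls by P* − Pb = 118 − 83 = 35; sellers' price rises by Ps − P* = 126 − 118 = 8.
So producers capture 8/43 = 8/43 of each unit of subsidy.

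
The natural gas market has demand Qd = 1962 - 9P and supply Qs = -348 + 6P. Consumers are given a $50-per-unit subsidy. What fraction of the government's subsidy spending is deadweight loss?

DWL / government spending = 5/42

Pre-subsidy: 1962 - 9P = -348 + 6P gives P* = 154, Q* = 576.
With the rebate, buyers effectively pay Pb = Ps − 50, where Ps is the price sellers receive.
Demand in terms of Ps becomes Qd = 1962 − 9(Ps − 50) = 2412 - 9Ps. Setting this equal to supply: 2412 - 9Ps = -348 + 6Ps, so Ps = 184.
Buyers pay Pb = 184 − 50 = 134; Q' = -348 + 6·184 = 756.
ΔCS = ½(576 + 756)(154 − 134) = 13320; ΔPS = ½(576 + 756)(184 − 154) = 19980.
Government spending = 50 × 756 = 37800.
DWL = ½ × 50 × (756 − 576) = 4500; fraction = 4500 / 37800 = 5/42.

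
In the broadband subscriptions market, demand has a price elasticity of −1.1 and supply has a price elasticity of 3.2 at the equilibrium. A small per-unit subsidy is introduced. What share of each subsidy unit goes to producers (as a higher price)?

For a small subsidy around the equilibrium, the benefit split depends on the relative slopes, which at a point are proportional to the elasticities.
Buyer share = εs/(εs + |εd|) = 3.2/(3.2 + 1.1) = 32/43; seller share = |εd|/(εs + |εd|) = 11/43.
So producers capture 11/43 of the subsidy.

Producer share = 11/43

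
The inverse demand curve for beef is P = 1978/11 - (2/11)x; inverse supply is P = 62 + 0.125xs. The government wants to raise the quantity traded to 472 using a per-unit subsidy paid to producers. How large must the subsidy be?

At x = 472, from the demand curve buyers pay Pb = 1978/11 − (2/11)·472 = 94; from the supply curve sellers need Ps = 62 + 0.125·472 = 121.
The subsidy must fill the gap: s = Ps − Pb = 121 − 94 = 27.

Required subsidy s = 27 per unit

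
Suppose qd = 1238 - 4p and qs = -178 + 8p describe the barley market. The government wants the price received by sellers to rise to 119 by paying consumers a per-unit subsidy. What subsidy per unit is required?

Required subsidy s = 3 per unit

At a seller price of 119, quantity supplied is -178 + 8·119 = 774.
Buyers absorb 774 only when they pay pb with 1238 − 4·pb = 774, i.e. pb = 116.
s = ps − pb = 119 − 116 = 3.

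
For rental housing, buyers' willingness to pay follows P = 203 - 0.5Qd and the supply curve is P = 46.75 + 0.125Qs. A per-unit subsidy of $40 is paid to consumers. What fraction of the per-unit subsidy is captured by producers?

Producer share = 0.2

Pre-subsidy: 203 - 0.5Q = 46.75 + 0.125Q gives Q* = 250 and P* = 78.
With the rebate, buyers effectively pay Pb = Ps − 40, where Ps is the price sellers receive.
On the curves, Pb = 203 - 0.5Q and Ps = 46.75 + 0.125Q; the wedge Ps − Pb = 40 gives 46.75 + 0.125Q − (203 - 0.5Q) = 40, so Q' = 314.
Then Pb = 203 − 0.5·314 = 46 and Ps = 46.75 + 0.125·314 = 86.
Buyers' price falls by P* − Pb = 78 − 46 = 32; sellers' price rises by Ps − P* = 86 − 78 = 8.
So producers capture 8/40 = 0.2 of each unit of subsidy.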